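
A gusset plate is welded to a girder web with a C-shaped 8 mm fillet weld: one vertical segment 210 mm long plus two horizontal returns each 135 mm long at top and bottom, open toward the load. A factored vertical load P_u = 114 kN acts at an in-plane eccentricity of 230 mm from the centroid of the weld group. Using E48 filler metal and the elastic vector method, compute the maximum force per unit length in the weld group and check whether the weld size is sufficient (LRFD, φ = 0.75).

E48XX → F_EXX = 480 MPa.
Total weld length L_w = 480 mm. Treat welds as unit-width lines.
Centroid: x̄ = 2×135×67.5 / 480 = 37.97 mm from the vertical weld.
Polar moment about centroid: J = I_x + I_y = [210³/12 + 2×135×105²] + [210×37.97² + 2(135³/12 + 135×29.53²)] = 4697000 mm³.
Direct shear f_v = P/L_w = 114×10³ / 480 = 237.5 N/mm (vertical).
Torsion M = P·e = 114×10³ × 230 = 26220000 N·mm.
Critical point at (x, y) = (97.03, 105) from centroid. f_tx = M·y/J = 586.2 N/mm; f_ty = M·x/J = 541.7 N/mm.
Resultant f_max = √[f_tx² + (f_v + f_ty)²] = √[586.2² + (237.5 + 541.7)²] = 975 N/mm.
Capacity per unit length: φr_n = 0.75 × 0.6 × 480 × (0.707 × 8) = 1222 N/mm.
975 ≤ 1222 → adequate.

f_max ≈ 975 N/mm; adequate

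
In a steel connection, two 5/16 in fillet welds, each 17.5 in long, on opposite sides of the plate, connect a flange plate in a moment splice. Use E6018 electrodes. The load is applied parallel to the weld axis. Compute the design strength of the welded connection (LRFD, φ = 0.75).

φR_n ≈ 209 kip

E60XX → F_EXX = 60 ksi.
Effective throat t_e = 0.707 × 0.3125 = 0.2209 in.
Total length L = 35 in; A_we = 0.2209 × 35 = 7.733 in².
F_nw = 0.6 F_EXX = 0.6 × 60 = 36 ksi.
φR_n = 0.75 × 36 × 7.733 = 208.8 kip.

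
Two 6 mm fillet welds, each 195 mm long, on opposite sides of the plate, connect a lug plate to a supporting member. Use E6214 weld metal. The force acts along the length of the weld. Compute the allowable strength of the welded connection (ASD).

E62XX → F_EXX = 620 MPa.
Effective throat t_e = 0.707 × 6 = 4.242 mm.
Total length L = 390 mm; A_we = 4.242 × 390 = 1654 mm².
F_nw = 0.6 F_EXX = 0.6 × 620 = 372 MPa.
R_n = 372 × 1654 × 10⁻³ = 615.4 kN; R_n/Ω = 615.4/2.0 = 307.7 kN.

R_n/Ω ≈ 308 kN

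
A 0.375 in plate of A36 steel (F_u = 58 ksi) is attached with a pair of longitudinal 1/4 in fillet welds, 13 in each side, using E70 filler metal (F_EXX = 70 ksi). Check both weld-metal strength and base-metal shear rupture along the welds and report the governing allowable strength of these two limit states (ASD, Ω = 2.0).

t_e = 0.707 × 0.25 = 0.1767 in; L = 26 in.
Weld metal: R_n/Ω = (1/2.0) × 0.6 × 70 × 0.1767 × 26 = 96.51 kips.
Base metal (shear rupture): R_n/Ω = (1/2.0) × 0.6 × 58 × 0.375 × 26 = 169.6 kips.
Governing: weld metal.

R_n/Ω ≈ 96.5 kips (weld metal governs)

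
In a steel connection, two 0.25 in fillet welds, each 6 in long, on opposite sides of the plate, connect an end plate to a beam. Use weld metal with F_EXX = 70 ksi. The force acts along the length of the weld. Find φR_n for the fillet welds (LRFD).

φR_n ≈ 66.8 kips

Effective throat t_e = 0.707 × 0.25 = 0.1767 in.
Total length L = 12 in; A_we = 0.1767 × 12 = 2.121 in².
F_nw = 0.6 F_EXX = 0.6 × 70 = 42 ksi.
φR_n = 0.75 × 42 × 2.121 = 66.81 kips.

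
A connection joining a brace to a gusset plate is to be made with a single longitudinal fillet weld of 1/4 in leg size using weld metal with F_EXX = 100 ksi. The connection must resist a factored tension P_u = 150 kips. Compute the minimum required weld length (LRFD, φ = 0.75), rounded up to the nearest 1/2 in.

L = 19 in

Throat t_e = 0.707 × 0.25 = 0.1767 in.
φr_n = 0.75 × 0.6 × 100 × 0.1767 = 7.954 kips/in.
L_req = P_u / φr_n = 150 / 7.954 = 18.86 in total.
Round up → use L = 19 in.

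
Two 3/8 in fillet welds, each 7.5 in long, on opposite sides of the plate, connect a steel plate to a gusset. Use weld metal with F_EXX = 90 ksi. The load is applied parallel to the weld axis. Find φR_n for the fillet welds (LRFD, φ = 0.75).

Effective throat t_e = 0.707 × 0.375 = 0.2651 in.
Total length L = 15 in; A_we = 0.2651 × 15 = 3.977 in².
F_nw = 0.6 F_EXX = 0.6 × 90 = 54 ksi.
φR_n = 0.75 × 54 × 3.977 = 161.1 kip.

φR_n ≈ 161 kip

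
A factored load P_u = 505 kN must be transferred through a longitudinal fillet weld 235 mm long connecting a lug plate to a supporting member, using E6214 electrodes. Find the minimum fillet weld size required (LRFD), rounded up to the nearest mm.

w = 11 mm

E62XX → F_EXX = 620 MPa.
Total weld length L = 235 mm.
Required throat t_e = P_u / (φ × 0.6 F_EXX × L) = 505 / (0.75 × 0.6 × 620 × 235 × 10⁻³) = 7.702 mm.
Required leg w = t_e / 0.707 = 10.89 mm → use 11 mm.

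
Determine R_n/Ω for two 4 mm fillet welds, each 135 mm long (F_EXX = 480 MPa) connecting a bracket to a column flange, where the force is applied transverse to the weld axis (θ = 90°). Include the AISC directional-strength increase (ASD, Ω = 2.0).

t_e = 0.707 × 4 = 2.828 mm; A_we = 2.828 × 270 = 763.6 mm².
Directional factor: 1.0 + 0.5 sin^1.5(90°) = 1.5.
F_nw = 0.6 × 480 × 1.5 = 432 MPa.
R_n/Ω = (432 × 763.6) / 2.0 × 10⁻³ = 164.9 kN.

R_n/Ω ≈ 165 kN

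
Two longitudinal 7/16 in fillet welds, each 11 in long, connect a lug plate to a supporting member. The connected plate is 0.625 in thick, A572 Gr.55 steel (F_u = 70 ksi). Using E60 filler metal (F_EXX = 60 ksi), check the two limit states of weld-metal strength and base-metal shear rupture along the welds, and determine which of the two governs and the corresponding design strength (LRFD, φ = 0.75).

φR_n ≈ 184 kip (weld metal governs)

t_e = 0.707 × 0.4375 = 0.3093 in; L = 22 in.
Weld metal: φR_n = 0.75 × 0.6 × 60 × 0.3093 × 22 = 183.7 kip.
Base metal (shear rupture): φR_n = 0.75 × 0.6 × 70 × 0.625 × 22 = 433.1 kip.
Governing: weld metal.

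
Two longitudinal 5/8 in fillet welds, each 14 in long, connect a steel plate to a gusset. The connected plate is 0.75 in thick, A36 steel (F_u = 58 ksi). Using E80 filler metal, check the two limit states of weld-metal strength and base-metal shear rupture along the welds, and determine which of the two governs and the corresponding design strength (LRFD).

φR_n ≈ 445 kip (weld metal governs)

E80XX → F_EXX = 80 ksi.
t_e = 0.707 × 0.625 = 0.4419 in; L = 28 in.
Weld metal: φR_n = 0.75 × 0.6 × 80 × 0.4419 × 28 = 445.4 kip.
Base metal (shear rupture): φR_n = 0.75 × 0.6 × 58 × 0.75 × 28 = 548.1 kip.
Governing: weld metal.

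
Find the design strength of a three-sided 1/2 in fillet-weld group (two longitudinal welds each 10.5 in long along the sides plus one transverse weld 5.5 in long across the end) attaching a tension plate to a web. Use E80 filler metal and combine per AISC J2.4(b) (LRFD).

E80XX → F_EXX = 80 ksi.
t_e = 0.707 × 0.5 = 0.3535 in.
R_nwl = 0.6 × 80 × 0.3535 × 21 = 356.3 kip (longitudinal, 2 welds).
R_nwt = 0.6 × 80 × 0.3535 × 5.5 = 93.32 kip (transverse, base value).
(i) R_nwl + R_nwt = 449.7 kip; (ii) 0.85 R_nwl + 1.5 R_nwt = 442.9 kip.
R_n = max = 449.7 kip [governs: (i)]; φR_n = 337.2 kip.

φR_n ≈ 337 kip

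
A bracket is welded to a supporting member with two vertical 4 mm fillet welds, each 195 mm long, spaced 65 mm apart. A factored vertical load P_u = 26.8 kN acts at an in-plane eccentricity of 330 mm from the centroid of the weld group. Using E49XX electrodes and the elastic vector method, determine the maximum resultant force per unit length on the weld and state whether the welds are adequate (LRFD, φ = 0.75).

E49XX → F_EXX = 490 MPa.
Total weld length L_w = 390 mm. Treat welds as unit-width lines.
Polar moment about centroid: J = 2[d³/12 + d(b/2)²] = 2[195³/12 + 195×32.5²] = 1648000 mm³.
Direct shear f_v = P/L_w = 26.8×10³ / 390 = 68.72 N/mm (vertical).
Torsion M = P·e = 26.8×10³ × 330 = 8844000 N·mm.
Critical point at (x, y) = (32.5, 97.5) from centroid. f_tx = M·y/J = 523.3 N/mm; f_ty = M·x/J = 174.4 N/mm.
Resultant f_max = √[f_tx² + (f_v + f_ty)²] = √[523.3² + (68.72 + 174.4)²] = 577 N/mm.
Capacity per unit length: φr_n = 0.75 × 0.6 × 490 × (0.707 × 4) = 623.6 N/mm.
577 ≤ 623.6 → adequate.

f_max ≈ 577 N/mm; adequate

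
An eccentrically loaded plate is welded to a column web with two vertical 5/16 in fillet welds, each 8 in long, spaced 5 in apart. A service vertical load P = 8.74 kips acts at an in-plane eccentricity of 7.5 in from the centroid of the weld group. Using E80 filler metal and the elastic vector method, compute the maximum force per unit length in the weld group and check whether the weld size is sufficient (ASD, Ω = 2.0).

f_max ≈ 2.01 kip/in; adequate

E80XX → F_EXX = 80 ksi.
Total weld length L_w = 16 in. Treat welds as unit-width lines.
Polar moment about centroid: J = 2[d³/12 + d(b/2)²] = 2[8³/12 + 8×2.5²] = 185.3 in³.
Direct shear f_v = P/L_w = 8.74 / 16 = 0.5463 kip/in (vertical).
Torsion M = P·e = 8.74 × 7.5 = 65.55 kip·in.
Critical point at (x, y) = (2.5, 4) from centroid. f_tx = M·y/J = 1.415 kip/in; f_ty = M·x/J = 0.8842 kip/in.
Resultant f_max = √[f_tx² + (f_v + f_ty)²] = √[1.415² + (0.5463 + 0.8842)²] = 2.012 kip/in.
Capacity per unit length: r_n/Ω = (1/2.0) × 0.6 × 80 × (0.707 × 0.3125) = 5.302 kip/in.
2.012 ≤ 5.302 → adequate.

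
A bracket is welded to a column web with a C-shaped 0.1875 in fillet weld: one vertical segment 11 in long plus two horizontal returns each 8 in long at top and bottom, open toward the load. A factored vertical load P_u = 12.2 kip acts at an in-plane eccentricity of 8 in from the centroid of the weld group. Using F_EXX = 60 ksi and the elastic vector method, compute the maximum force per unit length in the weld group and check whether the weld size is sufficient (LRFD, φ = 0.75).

Total weld length L_w = 27 in. Treat welds as unit-width lines.
Centroid: x̄ = 2×8×4 / 27 = 2.37 in from the vertical weld.
Polar moment about centroid: J = I_x + I_y = [11³/12 + 2×8×5.5²] + [11×2.37² + 2(8³/12 + 8×1.63²)] = 784.5 in³.
Direct shear f_v = P/L_w = 12.2 / 27 = 0.4519 kip/in (vertical).
Torsion M = P·e = 12.2 × 8 = 97.6 kip·in.
Critical point at (x, y) = (5.63, 5.5) from centroid. f_tx = M·y/J = 0.6842 kip/in; f_ty = M·x/J = 0.7003 kip/in.
Resultant f_max = √[f_tx² + (f_v + f_ty)²] = √[0.6842² + (0.4519 + 0.7003)²] = 1.34 kip/in.
Capacity per unit length: φr_n = 0.75 × 0.6 × 60 × (0.707 × 0.1875) = 3.579 kip/in.
1.34 ≤ 3.579 → adequate.

f_max ≈ 1.34 kip/in; adequate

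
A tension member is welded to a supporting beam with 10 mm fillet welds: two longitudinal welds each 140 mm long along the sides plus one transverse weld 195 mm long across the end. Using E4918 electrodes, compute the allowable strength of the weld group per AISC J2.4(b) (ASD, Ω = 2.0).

R_n/Ω ≈ 551 kN

E49XX → F_EXX = 490 MPa.
t_e = 0.707 × 10 = 7.07 mm.
R_nwl = 0.6 × 490 × 7.07 × 280 × 10⁻³ = 582 kN (longitudinal, 2 welds).
R_nwt = 0.6 × 490 × 7.07 × 195 × 10⁻³ = 405.3 kN (transverse, base value).
(i) R_nwl + R_nwt = 987.3 kN; (ii) 0.85 R_nwl + 1.5 R_nwt = 1103 kN.
R_n = max = 1103 kN [governs: (ii)]; R_n/Ω = 551.3 kN.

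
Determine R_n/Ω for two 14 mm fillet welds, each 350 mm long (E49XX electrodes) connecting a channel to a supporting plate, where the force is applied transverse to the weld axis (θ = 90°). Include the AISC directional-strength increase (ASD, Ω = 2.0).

E49XX → F_EXX = 490 MPa.
t_e = 0.707 × 14 = 9.898 mm; A_we = 9.898 × 700 = 6929 mm².
Directional factor: 1.0 + 0.5 sin^1.5(90°) = 1.5.
F_nw = 0.6 × 490 × 1.5 = 441 MPa.
R_n/Ω = (441 × 6929) / 2.0 × 10⁻³ = 1528 kN.

R_n/Ω ≈ 1530 kN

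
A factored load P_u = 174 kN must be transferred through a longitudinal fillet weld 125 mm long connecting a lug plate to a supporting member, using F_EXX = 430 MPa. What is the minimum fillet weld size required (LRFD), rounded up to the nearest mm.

Total weld length L = 125 mm.
Required throat t_e = P_u / (φ × 0.6 F_EXX × L) = 174 / (0.75 × 0.6 × 430 × 125 × 10⁻³) = 7.194 mm.
Required leg w = t_e / 0.707 = 10.18 mm → use 11 mm.

w = 11 mm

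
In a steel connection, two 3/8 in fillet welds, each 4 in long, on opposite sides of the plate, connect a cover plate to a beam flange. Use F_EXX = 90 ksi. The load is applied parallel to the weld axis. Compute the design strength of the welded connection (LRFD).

φR_n ≈ 85.9 kips

Effective throat t_e = 0.707 × 0.375 = 0.2651 in.
Total length L = 8 in; A_we = 0.2651 × 8 = 2.121 in².
F_nw = 0.6 F_EXX = 0.6 × 90 = 54 ksi.
φR_n = 0.75 × 54 × 2.121 = 85.9 kips.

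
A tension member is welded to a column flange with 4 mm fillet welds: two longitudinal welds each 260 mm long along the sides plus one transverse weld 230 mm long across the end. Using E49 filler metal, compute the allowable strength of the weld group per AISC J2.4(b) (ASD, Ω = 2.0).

R_n/Ω ≈ 327 kN

E49XX → F_EXX = 490 MPa.
t_e = 0.707 × 4 = 2.828 mm.
R_nwl = 0.6 × 490 × 2.828 × 520 × 10⁻³ = 432.3 kN (longitudinal, 2 welds).
R_nwt = 0.6 × 490 × 2.828 × 230 × 10⁻³ = 191.2 kN (transverse, base value).
(i) R_nwl + R_nwt = 623.6 kN; (ii) 0.85 R_nwl + 1.5 R_nwt = 654.3 kN.
R_n = max = 654.3 kN [governs: (ii)]; R_n/Ω = 327.2 kN.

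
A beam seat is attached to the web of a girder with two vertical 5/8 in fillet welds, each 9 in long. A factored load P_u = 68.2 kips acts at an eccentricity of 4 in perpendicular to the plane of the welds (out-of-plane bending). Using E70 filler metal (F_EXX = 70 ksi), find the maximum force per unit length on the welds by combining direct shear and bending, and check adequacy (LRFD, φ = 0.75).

f_max ≈ 10.8 kip/in; adequate

L_w = 2 × 9 = 18 in; section modulus (unit throat) S = 2 × L²/6 = 27 in².
Direct shear f_v = P/L_w = 68.2/18 = 3.789 kip/in.
Moment M = P × e = 68.2 × 4 = 272.8 kip·in; bending f_b = M/S = 10.1 kip/in.
f_max = √(f_v² + f_b²) = √(3.789² + 10.1²) = 10.79 kip/in.
φr_n = 0.75 × 0.6 × 70 × (0.707 × 0.625) = 13.92 kip/in → adequate.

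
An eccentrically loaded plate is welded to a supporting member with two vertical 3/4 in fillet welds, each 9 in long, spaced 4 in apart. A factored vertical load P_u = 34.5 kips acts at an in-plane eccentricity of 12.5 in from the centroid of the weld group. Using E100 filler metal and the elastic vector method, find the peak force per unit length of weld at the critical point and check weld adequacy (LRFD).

f_max ≈ 11.9 kip/in; adequate

E100XX → F_EXX = 100 ksi.
Total weld length L_w = 18 in. Treat welds as unit-width lines.
Polar moment about centroid: J = 2[d³/12 + d(b/2)²] = 2[9³/12 + 9×2²] = 193.5 in³.
Direct shear f_v = P/L_w = 34.5 / 18 = 1.917 kip/in (vertical).
Torsion M = P·e = 34.5 × 12.5 = 431.25 kip·in.
Critical point at (x, y) = (2, 4.5) from centroid. f_tx = M·y/J = 10.03 kip/in; f_ty = M·x/J = 4.457 kip/in.
Resultant f_max = √[f_tx² + (f_v + f_ty)²] = √[10.03² + (1.917 + 4.457)²] = 11.88 kip/in.
Capacity per unit length: φr_n = 0.75 × 0.6 × 100 × (0.707 × 0.75) = 23.86 kip/in.
11.88 ≤ 23.86 → adequate.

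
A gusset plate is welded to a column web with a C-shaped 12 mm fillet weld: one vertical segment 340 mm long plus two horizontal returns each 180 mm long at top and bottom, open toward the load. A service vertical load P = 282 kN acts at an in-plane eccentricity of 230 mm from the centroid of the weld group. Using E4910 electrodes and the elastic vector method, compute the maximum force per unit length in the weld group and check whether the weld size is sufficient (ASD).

f_max ≈ 1170 N/mm; adequate

E49XX → F_EXX = 490 MPa.
Total weld length L_w = 700 mm. Treat welds as unit-width lines.
Centroid: x̄ = 2×180×90 / 700 = 46.29 mm from the vertical weld.
Polar moment about centroid: J = I_x + I_y = [340³/12 + 2×180×170²] + [340×46.29² + 2(180³/12 + 180×43.71²)] = 16070000 mm³.
Direct shear f_v = P/L_w = 282×10³ / 700 = 402.9 N/mm (vertical).
Torsion M = P·e = 282×10³ × 230 = 64860000 N·mm.
Critical point at (x, y) = (133.7, 170) from centroid. f_tx = M·y/J = 686.2 N/mm; f_ty = M·x/J = 539.8 N/mm.
Resultant f_max = √[f_tx² + (f_v + f_ty)²] = √[686.2² + (402.9 + 539.8)²] = 1166 N/mm.
Capacity per unit length: r_n/Ω = (1/2.0) × 0.6 × 490 × (0.707 × 12) = 1247 N/mm.
1166 ≤ 1247 → adequate.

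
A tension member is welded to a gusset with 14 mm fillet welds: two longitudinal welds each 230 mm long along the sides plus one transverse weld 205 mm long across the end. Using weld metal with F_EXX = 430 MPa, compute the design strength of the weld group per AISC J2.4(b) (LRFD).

φR_n ≈ 1340 kN

t_e = 0.707 × 14 = 9.898 mm.
R_nwl = 0.6 × 430 × 9.898 × 460 × 10⁻³ = 1175 kN (longitudinal, 2 welds).
R_nwt = 0.6 × 430 × 9.898 × 205 × 10⁻³ = 523.5 kN (transverse, base value).
(i) R_nwl + R_nwt = 1698 kN; (ii) 0.85 R_nwl + 1.5 R_nwt = 1784 kN.
R_n = max = 1784 kN [governs: (ii)]; φR_n = 1338 kN.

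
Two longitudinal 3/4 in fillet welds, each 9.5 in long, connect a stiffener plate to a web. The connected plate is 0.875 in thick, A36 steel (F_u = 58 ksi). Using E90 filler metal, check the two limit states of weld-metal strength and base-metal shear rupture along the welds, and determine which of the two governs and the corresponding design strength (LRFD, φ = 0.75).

E90XX → F_EXX = 90 ksi.
t_e = 0.707 × 0.75 = 0.5302 in; L = 19 in.
Weld metal: φR_n = 0.75 × 0.6 × 90 × 0.5302 × 19 = 408 kip.
Base metal (shear rupture): φR_n = 0.75 × 0.6 × 58 × 0.875 × 19 = 433.9 kip.
Governing: weld metal.

φR_n ≈ 408 kip (weld metal governs)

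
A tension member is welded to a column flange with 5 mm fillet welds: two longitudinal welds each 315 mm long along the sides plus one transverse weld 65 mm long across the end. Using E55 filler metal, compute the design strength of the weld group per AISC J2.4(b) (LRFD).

φR_n ≈ 608 kN

E55XX → F_EXX = 550 MPa.
t_e = 0.707 × 5 = 3.535 mm.
R_nwl = 0.6 × 550 × 3.535 × 630 × 10⁻³ = 734.9 kN (longitudinal, 2 welds).
R_nwt = 0.6 × 550 × 3.535 × 65 × 10⁻³ = 75.83 kN (transverse, base value).
(i) R_nwl + R_nwt = 810.8 kN; (ii) 0.85 R_nwl + 1.5 R_nwt = 738.4 kN.
R_n = max = 810.8 kN [governs: (i)]; φR_n = 608.1 kN.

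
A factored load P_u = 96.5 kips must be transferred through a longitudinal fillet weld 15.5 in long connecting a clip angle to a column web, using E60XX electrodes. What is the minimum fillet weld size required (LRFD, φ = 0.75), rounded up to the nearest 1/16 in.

E60XX → F_EXX = 60 ksi.
Total weld length L = 15.5 in.
Required throat t_e = P_u / (φ × 0.6 F_EXX × L) = 96.5 / (0.75 × 0.6 × 60 × 15.5) = 0.2306 in.
Required leg w = t_e / 0.707 = 0.3261 in → use 3/8 in.

w = 3/8 in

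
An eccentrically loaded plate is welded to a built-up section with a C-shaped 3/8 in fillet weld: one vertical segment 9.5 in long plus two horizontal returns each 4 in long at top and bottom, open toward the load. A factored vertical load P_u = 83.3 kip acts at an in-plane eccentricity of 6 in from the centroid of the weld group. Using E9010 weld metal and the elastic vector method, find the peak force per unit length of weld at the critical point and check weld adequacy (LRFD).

f_max ≈ 13.3 kip/in; NOT adequate

E90XX → F_EXX = 90 ksi.
Total weld length L_w = 17.5 in. Treat welds as unit-width lines.
Centroid: x̄ = 2×4×2 / 17.5 = 0.9143 in from the vertical weld.
Polar moment about centroid: J = I_x + I_y = [9.5³/12 + 2×4×4.75²] + [9.5×0.9143² + 2(4³/12 + 4×1.086²)] = 280 in³.
Direct shear f_v = P/L_w = 83.3 / 17.5 = 4.76 kip/in (vertical).
Torsion M = P·e = 83.3 × 6 = 499.8 kip·in.
Critical point at (x, y) = (3.086, 4.75) from centroid. f_tx = M·y/J = 8.479 kip/in; f_ty = M·x/J = 5.508 kip/in.
Resultant f_max = √[f_tx² + (f_v + f_ty)²] = √[8.479² + (4.76 + 5.508)²] = 13.32 kip/in.
Capacity per unit length: φr_n = 0.75 × 0.6 × 90 × (0.707 × 0.375) = 10.74 kip/in.
13.32 > 10.74 → NOT adequate.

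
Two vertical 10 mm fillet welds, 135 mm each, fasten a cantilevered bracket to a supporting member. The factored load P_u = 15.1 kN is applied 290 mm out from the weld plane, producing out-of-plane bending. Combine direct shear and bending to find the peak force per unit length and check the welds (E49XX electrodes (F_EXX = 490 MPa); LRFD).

f_max ≈ 723 N/mm; adequate

L_w = 2 × 135 = 270 mm; section modulus (unit throat) S = 2 × L²/6 = 6075 mm².
Direct shear f_v = P/L_w = 15.1×10³/270 = 55.93 N/mm.
Moment M = P × e = 15.1×10³ × 290 = 4379000 N·mm; bending f_b = M/S = 720.8 N/mm.
f_max = √(f_v² + f_b²) = √(55.93² + 720.8²) = 723 N/mm.
φr_n = 0.75 × 0.6 × 490 × (0.707 × 10) = 1559 N/mm → adequate.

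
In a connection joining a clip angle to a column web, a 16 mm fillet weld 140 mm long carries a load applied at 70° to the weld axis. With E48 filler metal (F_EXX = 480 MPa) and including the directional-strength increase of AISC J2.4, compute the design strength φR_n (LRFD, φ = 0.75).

φR_n ≈ 498 kN

t_e = 0.707 × 16 = 11.31 mm; A_we = 11.31 × 140 = 1584 mm².
Directional factor: 1.0 + 0.5 sin^1.5(70°) = 1.455.
F_nw = 0.6 × 480 × 1.455 = 419.2 MPa.
φR_n = 0.75 × 419.2 × 1584 × 10⁻³ = 497.9 kN.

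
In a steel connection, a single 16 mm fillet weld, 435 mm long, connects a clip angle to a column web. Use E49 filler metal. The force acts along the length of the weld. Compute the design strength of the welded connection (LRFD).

φR_n ≈ 1090 kN

E49XX → F_EXX = 490 MPa.
Effective throat t_e = 0.707 × 16 = 11.31 mm.
Total length L = 435 mm; A_we = 11.31 × 435 = 4921 mm².
F_nw = 0.6 F_EXX = 0.6 × 490 = 294 MPa.
φR_n = 0.75 × 294 × 4921 × 10⁻³ = 1085 kN.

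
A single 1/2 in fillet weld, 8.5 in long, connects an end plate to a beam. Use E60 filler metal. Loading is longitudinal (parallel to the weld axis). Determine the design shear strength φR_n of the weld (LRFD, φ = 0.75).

φR_n ≈ 81.1 kip

E60XX → F_EXX = 60 ksi.
Effective throat t_e = 0.707 × 0.5 = 0.3535 in.
Total length L = 8.5 in; A_we = 0.3535 × 8.5 = 3.005 in².
F_nw = 0.6 F_EXX = 0.6 × 60 = 36 ksi.
φR_n = 0.75 × 36 × 3.005 = 81.13 kip.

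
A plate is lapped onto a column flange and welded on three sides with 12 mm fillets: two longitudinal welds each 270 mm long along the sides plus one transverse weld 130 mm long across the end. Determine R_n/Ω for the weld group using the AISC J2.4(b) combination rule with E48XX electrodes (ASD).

R_n/Ω ≈ 819 kN

E48XX → F_EXX = 480 MPa.
t_e = 0.707 × 12 = 8.484 mm.
R_nwl = 0.6 × 480 × 8.484 × 540 × 10⁻³ = 1319 kN (longitudinal, 2 welds).
R_nwt = 0.6 × 480 × 8.484 × 130 × 10⁻³ = 317.6 kN (transverse, base value).
(i) R_nwl + R_nwt = 1637 kN; (ii) 0.85 R_nwl + 1.5 R_nwt = 1598 kN.
R_n = max = 1637 kN [governs: (i)]; R_n/Ω = 818.5 kN.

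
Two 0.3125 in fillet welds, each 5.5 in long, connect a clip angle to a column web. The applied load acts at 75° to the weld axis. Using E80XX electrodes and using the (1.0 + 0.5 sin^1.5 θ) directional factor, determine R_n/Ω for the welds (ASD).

E80XX → F_EXX = 80 ksi.
t_e = 0.707 × 0.3125 = 0.2209 in; A_we = 0.2209 × 11 = 2.43 in².
Directional factor: 1.0 + 0.5 sin^1.5(75°) = 1.475.
F_nw = 0.6 × 80 × 1.475 = 70.78 ksi.
R_n/Ω = (70.78 × 2.43) / 2.0 = 86.01 kips.

R_n/Ω ≈ 86 kips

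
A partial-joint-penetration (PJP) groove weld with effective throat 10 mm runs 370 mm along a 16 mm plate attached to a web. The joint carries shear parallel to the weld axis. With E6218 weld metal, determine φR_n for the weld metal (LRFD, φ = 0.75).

φR_n ≈ 1030 kN

E62XX → F_EXX = 620 MPa.
Effective throat (given) t_e = 10 mm.
A_we = 10 × 370 = 3700 mm².
F_nw = 0.6 F_EXX = 372 MPa.
φR_n = 0.75 × 372 × 3700 × 10⁻³ = 1032 kN.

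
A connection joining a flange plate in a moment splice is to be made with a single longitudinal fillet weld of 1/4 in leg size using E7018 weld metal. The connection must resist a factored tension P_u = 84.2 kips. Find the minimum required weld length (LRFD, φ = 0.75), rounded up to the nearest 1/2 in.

L = 15.5 in

E70XX → F_EXX = 70 ksi.
Throat t_e = 0.707 × 0.25 = 0.1767 in.
φr_n = 0.75 × 0.6 × 70 × 0.1767 = 5.568 kips/in.
L_req = P_u / φr_n = 84.2 / 5.568 = 15.12 in total.
Round up → use L = 15.5 in.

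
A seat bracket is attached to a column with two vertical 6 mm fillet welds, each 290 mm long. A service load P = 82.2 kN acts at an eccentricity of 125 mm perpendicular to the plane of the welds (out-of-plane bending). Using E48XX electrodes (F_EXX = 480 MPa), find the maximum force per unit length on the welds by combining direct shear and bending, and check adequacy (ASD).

f_max ≈ 393 N/mm; adequate

L_w = 2 × 290 = 580 mm; section modulus (unit throat) S = 2 × L²/6 = 28030 mm².
Direct shear f_v = P/L_w = 82.2×10³/580 = 141.7 N/mm.
Moment M = P × e = 82.2×10³ × 125 = 10275000 N·mm; bending f_b = M/S = 366.5 N/mm.
f_max = √(f_v² + f_b²) = √(141.7² + 366.5²) = 393 N/mm.
r_n/Ω = (1/2.0) × 0.6 × 480 × (0.707 × 6) = 610.8 N/mm → adequate.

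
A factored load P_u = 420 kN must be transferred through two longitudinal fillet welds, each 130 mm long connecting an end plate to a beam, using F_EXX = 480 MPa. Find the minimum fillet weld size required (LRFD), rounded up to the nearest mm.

Total weld length L = 260 mm.
Required throat t_e = P_u / (φ × 0.6 F_EXX × L) = 420 / (0.75 × 0.6 × 480 × 260 × 10⁻³) = 7.479 mm.
Required leg w = t_e / 0.707 = 10.58 mm → use 11 mm.

w = 11 mm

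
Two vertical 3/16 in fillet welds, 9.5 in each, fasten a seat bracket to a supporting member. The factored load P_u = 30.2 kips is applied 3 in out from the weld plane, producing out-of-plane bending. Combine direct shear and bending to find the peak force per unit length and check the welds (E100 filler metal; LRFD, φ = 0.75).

f_max ≈ 3.41 kip/in; adequate

E100XX → F_EXX = 100 ksi.
L_w = 2 × 9.5 = 19 in; section modulus (unit throat) S = 2 × L²/6 = 30.08 in².
Direct shear f_v = P/L_w = 30.2/19 = 1.589 kip/in.
Moment M = P × e = 30.2 × 3 = 90.6 kip·in; bending f_b = M/S = 3.012 kip/in.
f_max = √(f_v² + f_b²) = √(1.589² + 3.012²) = 3.405 kip/in.
φr_n = 0.75 × 0.6 × 100 × (0.707 × 0.1875) = 5.965 kip/in → adequate.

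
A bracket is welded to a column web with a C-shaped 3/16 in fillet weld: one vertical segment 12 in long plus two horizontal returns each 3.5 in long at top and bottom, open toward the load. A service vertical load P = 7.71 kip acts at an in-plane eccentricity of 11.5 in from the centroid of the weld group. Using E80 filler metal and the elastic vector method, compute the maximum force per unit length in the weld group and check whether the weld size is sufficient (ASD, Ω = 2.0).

f_max ≈ 1.63 kip/in; adequate

E80XX → F_EXX = 80 ksi.
Total weld length L_w = 19 in. Treat welds as unit-width lines.
Centroid: x̄ = 2×3.5×1.75 / 19 = 0.6447 in from the vertical weld.
Polar moment about centroid: J = I_x + I_y = [12³/12 + 2×3.5×6²] + [12×0.6447² + 2(3.5³/12 + 3.5×1.105²)] = 416.7 in³.
Direct shear f_v = P/L_w = 7.71 / 19 = 0.4058 kip/in (vertical).
Torsion M = P·e = 7.71 × 11.5 = 88.665 kip·in.
Critical point at (x, y) = (2.855, 6) from centroid. f_tx = M·y/J = 1.277 kip/in; f_ty = M·x/J = 0.6076 kip/in.
Resultant f_max = √[f_tx² + (f_v + f_ty)²] = √[1.277² + (0.4058 + 0.6076)²] = 1.63 kip/in.
Capacity per unit length: r_n/Ω = (1/2.0) × 0.6 × 80 × (0.707 × 0.1875) = 3.181 kip/in.
1.63 ≤ 3.181 → adequate.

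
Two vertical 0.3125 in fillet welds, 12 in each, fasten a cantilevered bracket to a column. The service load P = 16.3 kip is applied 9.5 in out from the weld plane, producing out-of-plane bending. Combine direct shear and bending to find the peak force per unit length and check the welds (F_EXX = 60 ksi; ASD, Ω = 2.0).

f_max ≈ 3.3 kip/in; adequate

L_w = 2 × 12 = 24 in; section modulus (unit throat) S = 2 × L²/6 = 48 in².
Direct shear f_v = P/L_w = 16.3/24 = 0.6792 kip/in.
Moment M = P × e = 16.3 × 9.5 = 154.85 kip·in; bending f_b = M/S = 3.226 kip/in.
f_max = √(f_v² + f_b²) = √(0.6792² + 3.226²) = 3.297 kip/in.
r_n/Ω = (1/2.0) × 0.6 × 60 × (0.707 × 0.3125) = 3.977 kip/in → adequate.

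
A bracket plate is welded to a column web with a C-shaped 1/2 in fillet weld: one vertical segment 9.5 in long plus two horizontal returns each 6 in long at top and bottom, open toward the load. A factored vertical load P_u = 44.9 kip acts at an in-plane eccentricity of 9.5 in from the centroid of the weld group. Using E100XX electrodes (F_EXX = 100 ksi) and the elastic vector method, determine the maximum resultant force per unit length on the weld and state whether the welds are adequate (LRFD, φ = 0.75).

f_max ≈ 7.99 kip/in; adequate

Total weld length L_w = 21.5 in. Treat welds as unit-width lines.
Centroid: x̄ = 2×6×3 / 21.5 = 1.674 in from the vertical weld.
Polar moment about centroid: J = I_x + I_y = [9.5³/12 + 2×6×4.75²] + [9.5×1.674² + 2(6³/12 + 6×1.326²)] = 425.9 in³.
Direct shear f_v = P/L_w = 44.9 / 21.5 = 2.088 kip/in (vertical).
Torsion M = P·e = 44.9 × 9.5 = 426.55 kip·in.
Critical point at (x, y) = (4.326, 4.75) from centroid. f_tx = M·y/J = 4.757 kip/in; f_ty = M·x/J = 4.332 kip/in.
Resultant f_max = √[f_tx² + (f_v + f_ty)²] = √[4.757² + (2.088 + 4.332)²] = 7.991 kip/in.
Capacity per unit length: φr_n = 0.75 × 0.6 × 100 × (0.707 × 0.5) = 15.91 kip/in.
7.991 ≤ 15.91 → adequate.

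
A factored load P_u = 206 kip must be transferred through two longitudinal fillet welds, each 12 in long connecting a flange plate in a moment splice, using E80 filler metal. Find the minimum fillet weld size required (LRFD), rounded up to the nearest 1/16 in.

E80XX → F_EXX = 80 ksi.
Total weld length L = 24 in.
Required throat t_e = P_u / (φ × 0.6 F_EXX × L) = 206 / (0.75 × 0.6 × 80 × 24) = 0.2384 in.
Required leg w = t_e / 0.707 = 0.3372 in → use 3/8 in.

w = 3/8 in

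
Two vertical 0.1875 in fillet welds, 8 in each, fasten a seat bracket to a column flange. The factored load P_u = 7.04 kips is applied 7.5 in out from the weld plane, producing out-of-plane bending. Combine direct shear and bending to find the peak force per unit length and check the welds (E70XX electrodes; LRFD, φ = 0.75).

f_max ≈ 2.51 kip/in; adequate

E70XX → F_EXX = 70 ksi.
L_w = 2 × 8 = 16 in; section modulus (unit throat) S = 2 × L²/6 = 21.33 in².
Direct shear f_v = P/L_w = 7.04/16 = 0.44 kip/in.
Moment M = P × e = 7.04 × 7.5 = 52.8 kip·in; bending f_b = M/S = 2.475 kip/in.
f_max = √(f_v² + f_b²) = √(0.44² + 2.475²) = 2.514 kip/in.
φr_n = 0.75 × 0.6 × 70 × (0.707 × 0.1875) = 4.176 kip/in → adequate.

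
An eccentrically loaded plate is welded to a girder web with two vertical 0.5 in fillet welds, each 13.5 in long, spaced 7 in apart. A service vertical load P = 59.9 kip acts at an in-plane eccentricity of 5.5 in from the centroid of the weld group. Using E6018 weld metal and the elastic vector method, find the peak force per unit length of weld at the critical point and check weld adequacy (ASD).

f_max ≈ 4.82 kip/in; adequate

E60XX → F_EXX = 60 ksi.
Total weld length L_w = 27 in. Treat welds as unit-width lines.
Polar moment about centroid: J = 2[d³/12 + d(b/2)²] = 2[13.5³/12 + 13.5×3.5²] = 740.8 in³.
Direct shear f_v = P/L_w = 59.9 / 27 = 2.219 kip/in (vertical).
Torsion M = P·e = 59.9 × 5.5 = 329.45 kip·in.
Critical point at (x, y) = (3.5, 6.75) from centroid. f_tx = M·y/J = 3.002 kip/in; f_ty = M·x/J = 1.557 kip/in.
Resultant f_max = √[f_tx² + (f_v + f_ty)²] = √[3.002² + (2.219 + 1.557)²] = 4.823 kip/in.
Capacity per unit length: r_n/Ω = (1/2.0) × 0.6 × 60 × (0.707 × 0.5) = 6.363 kip/in.
4.823 ≤ 6.363 → adequate.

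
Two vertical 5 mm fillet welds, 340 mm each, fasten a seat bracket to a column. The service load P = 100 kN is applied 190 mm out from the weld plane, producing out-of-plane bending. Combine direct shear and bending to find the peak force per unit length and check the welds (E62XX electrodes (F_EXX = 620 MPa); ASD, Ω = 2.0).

L_w = 2 × 340 = 680 mm; section modulus (unit throat) S = 2 × L²/6 = 38530 mm².
Direct shear f_v = P/L_w = 100×10³/680 = 147.1 N/mm.
Moment M = P × e = 100×10³ × 190 = 19000000 N·mm; bending f_b = M/S = 493.1 N/mm.
f_max = √(f_v² + f_b²) = √(147.1² + 493.1²) = 514.5 N/mm.
r_n/Ω = (1/2.0) × 0.6 × 620 × (0.707 × 5) = 657.5 N/mm → adequate.

f_max ≈ 515 N/mm; adequate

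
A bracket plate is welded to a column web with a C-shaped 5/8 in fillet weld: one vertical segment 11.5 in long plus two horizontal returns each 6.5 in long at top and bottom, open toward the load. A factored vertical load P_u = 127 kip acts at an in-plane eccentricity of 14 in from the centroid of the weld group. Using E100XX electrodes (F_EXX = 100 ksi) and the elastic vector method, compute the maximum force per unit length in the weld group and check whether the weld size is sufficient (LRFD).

Total weld length L_w = 24.5 in. Treat welds as unit-width lines.
Centroid: x̄ = 2×6.5×3.25 / 24.5 = 1.724 in from the vertical weld.
Polar moment about centroid: J = I_x + I_y = [11.5³/12 + 2×6.5×5.75²] + [11.5×1.724² + 2(6.5³/12 + 6.5×1.526²)] = 666.8 in³.
Direct shear f_v = P/L_w = 127 / 24.5 = 5.184 kip/in (vertical).
Torsion M = P·e = 127 × 14 = 1778 kip·in.
Critical point at (x, y) = (4.776, 5.75) from centroid. f_tx = M·y/J = 15.33 kip/in; f_ty = M·x/J = 12.73 kip/in.
Resultant f_max = √[f_tx² + (f_v + f_ty)²] = √[15.33² + (5.184 + 12.73)²] = 23.58 kip/in.
Capacity per unit length: φr_n = 0.75 × 0.6 × 100 × (0.707 × 0.625) = 19.88 kip/in.
23.58 > 19.88 → NOT adequate.

f_max ≈ 23.6 kip/in; NOT adequate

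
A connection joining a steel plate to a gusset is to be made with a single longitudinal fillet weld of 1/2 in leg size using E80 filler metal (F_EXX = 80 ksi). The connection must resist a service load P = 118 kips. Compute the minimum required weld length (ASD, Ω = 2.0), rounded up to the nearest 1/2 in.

L = 14 in

Throat t_e = 0.707 × 0.5 = 0.3535 in.
r_n/Ω = (0.6 × 80 × 0.3535) / 2.0 = 8.484 kip/in.
L_req = P / (r_n/Ω) = 118 / 8.484 = 13.91 in total.
Round up → use L = 14 in.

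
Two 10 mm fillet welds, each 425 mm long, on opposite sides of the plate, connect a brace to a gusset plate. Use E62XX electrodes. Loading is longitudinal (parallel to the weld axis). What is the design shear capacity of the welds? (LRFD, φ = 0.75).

E62XX → F_EXX = 620 MPa.
Effective throat t_e = 0.707 × 10 = 7.07 mm.
Total length L = 850 mm; A_we = 7.07 × 850 = 6009 mm².
F_nw = 0.6 F_EXX = 0.6 × 620 = 372 MPa.
φR_n = 0.75 × 372 × 6009 × 10⁻³ = 1677 kN.

φR_n ≈ 1680 kN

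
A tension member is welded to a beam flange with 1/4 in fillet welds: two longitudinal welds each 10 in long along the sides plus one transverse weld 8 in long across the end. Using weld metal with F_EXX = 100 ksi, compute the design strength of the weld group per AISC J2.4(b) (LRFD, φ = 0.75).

t_e = 0.707 × 0.25 = 0.1767 in.
R_nwl = 0.6 × 100 × 0.1767 × 20 = 212.1 kip (longitudinal, 2 welds).
R_nwt = 0.6 × 100 × 0.1767 × 8 = 84.84 kip (transverse, base value).
(i) R_nwl + R_nwt = 296.9 kip; (ii) 0.85 R_nwl + 1.5 R_nwt = 307.5 kip.
R_n = max = 307.5 kip [governs: (ii)]; φR_n = 230.7 kip.

φR_n ≈ 231 kip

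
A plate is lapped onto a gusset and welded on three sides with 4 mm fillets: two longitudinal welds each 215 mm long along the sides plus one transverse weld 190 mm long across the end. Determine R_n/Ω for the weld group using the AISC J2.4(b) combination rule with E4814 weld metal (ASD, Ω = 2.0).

E48XX → F_EXX = 480 MPa.
t_e = 0.707 × 4 = 2.828 mm.
R_nwl = 0.6 × 480 × 2.828 × 430 × 10⁻³ = 350.2 kN (longitudinal, 2 welds).
R_nwt = 0.6 × 480 × 2.828 × 190 × 10⁻³ = 154.7 kN (transverse, base value).
(i) R_nwl + R_nwt = 505 kN; (ii) 0.85 R_nwl + 1.5 R_nwt = 529.8 kN.
R_n = max = 529.8 kN [governs: (ii)]; R_n/Ω = 264.9 kN.

R_n/Ω ≈ 265 kN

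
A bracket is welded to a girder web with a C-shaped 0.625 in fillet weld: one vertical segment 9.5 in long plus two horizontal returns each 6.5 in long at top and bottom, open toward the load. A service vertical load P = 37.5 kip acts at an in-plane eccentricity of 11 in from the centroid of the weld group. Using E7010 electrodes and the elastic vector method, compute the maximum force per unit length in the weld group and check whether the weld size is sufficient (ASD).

E70XX → F_EXX = 70 ksi.
Total weld length L_w = 22.5 in. Treat welds as unit-width lines.
Centroid: x̄ = 2×6.5×3.25 / 22.5 = 1.878 in from the vertical weld.
Polar moment about centroid: J = I_x + I_y = [9.5³/12 + 2×6.5×4.75²] + [9.5×1.878² + 2(6.5³/12 + 6.5×1.372²)] = 468.5 in³.
Direct shear f_v = P/L_w = 37.5 / 22.5 = 1.667 kip/in (vertical).
Torsion M = P·e = 37.5 × 11 = 412.5 kip·in.
Critical point at (x, y) = (4.622, 4.75) from centroid. f_tx = M·y/J = 4.182 kip/in; f_ty = M·x/J = 4.07 kip/in.
Resultant f_max = √[f_tx² + (f_v + f_ty)²] = √[4.182² + (1.667 + 4.07)²] = 7.099 kip/in.
Capacity per unit length: r_n/Ω = (1/2.0) × 0.6 × 70 × (0.707 × 0.625) = 9.279 kip/in.
7.099 ≤ 9.279 → adequate.

f_max ≈ 7.1 kip/in; adequate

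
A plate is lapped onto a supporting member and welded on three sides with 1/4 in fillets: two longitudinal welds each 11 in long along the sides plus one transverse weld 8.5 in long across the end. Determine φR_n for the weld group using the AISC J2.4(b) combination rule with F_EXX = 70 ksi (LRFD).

t_e = 0.707 × 0.25 = 0.1767 in.
R_nwl = 0.6 × 70 × 0.1767 × 22 = 163.3 kips (longitudinal, 2 welds).
R_nwt = 0.6 × 70 × 0.1767 × 8.5 = 63.1 kips (transverse, base value).
(i) R_nwl + R_nwt = 226.4 kips; (ii) 0.85 R_nwl + 1.5 R_nwt = 233.5 kips.
R_n = max = 233.5 kips [governs: (ii)]; φR_n = 175.1 kips.

φR_n ≈ 175 kips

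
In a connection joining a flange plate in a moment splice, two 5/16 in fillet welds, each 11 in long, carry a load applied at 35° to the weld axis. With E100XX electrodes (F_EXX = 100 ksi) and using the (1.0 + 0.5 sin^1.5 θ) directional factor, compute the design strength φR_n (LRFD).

t_e = 0.707 × 0.3125 = 0.2209 in; A_we = 0.2209 × 22 = 4.861 in².
Directional factor: 1.0 + 0.5 sin^1.5(35°) = 1.217.
F_nw = 0.6 × 100 × 1.217 = 73.03 ksi.
φR_n = 0.75 × 73.03 × 4.861 = 266.2 kips.

φR_n ≈ 266 kips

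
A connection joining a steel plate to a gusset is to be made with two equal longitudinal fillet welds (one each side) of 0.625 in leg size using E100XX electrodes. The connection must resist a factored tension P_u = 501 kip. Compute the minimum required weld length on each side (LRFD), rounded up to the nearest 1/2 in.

L = 13 in on each side

E100XX → F_EXX = 100 ksi.
Throat t_e = 0.707 × 0.625 = 0.4419 in.
φr_n = 0.75 × 0.6 × 100 × 0.4419 = 19.88 kip/in.
L_req = P_u / φr_n = 501 / 19.88 = 25.2 in total.
Per side: 25.2 / 2 = 12.6 in.
Round up → use L = 13 in on each side.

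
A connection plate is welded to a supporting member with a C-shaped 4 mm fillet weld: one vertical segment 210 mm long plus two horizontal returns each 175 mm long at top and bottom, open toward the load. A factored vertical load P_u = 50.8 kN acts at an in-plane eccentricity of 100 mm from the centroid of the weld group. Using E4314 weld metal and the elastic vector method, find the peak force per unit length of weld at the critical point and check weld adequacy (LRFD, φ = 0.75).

f_max ≈ 202 N/mm; adequate

E43XX → F_EXX = 430 MPa.
Total weld length L_w = 560 mm. Treat welds as unit-width lines.
Centroid: x̄ = 2×175×87.5 / 560 = 54.69 mm from the vertical weld.
Polar moment about centroid: J = I_x + I_y = [210³/12 + 2×175×105²] + [210×54.69² + 2(175³/12 + 175×32.81²)] = 6529000 mm³.
Direct shear f_v = P/L_w = 50.8×10³ / 560 = 90.71 N/mm (vertical).
Torsion M = P·e = 50.8×10³ × 100 = 5080000 N·mm.
Critical point at (x, y) = (120.3, 105) from centroid. f_tx = M·y/J = 81.7 N/mm; f_ty = M·x/J = 93.62 N/mm.
Resultant f_max = √[f_tx² + (f_v + f_ty)²] = √[81.7² + (90.71 + 93.62)²] = 201.6 N/mm.
Capacity per unit length: φr_n = 0.75 × 0.6 × 430 × (0.707 × 4) = 547.2 N/mm.
201.6 ≤ 547.2 → adequate.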